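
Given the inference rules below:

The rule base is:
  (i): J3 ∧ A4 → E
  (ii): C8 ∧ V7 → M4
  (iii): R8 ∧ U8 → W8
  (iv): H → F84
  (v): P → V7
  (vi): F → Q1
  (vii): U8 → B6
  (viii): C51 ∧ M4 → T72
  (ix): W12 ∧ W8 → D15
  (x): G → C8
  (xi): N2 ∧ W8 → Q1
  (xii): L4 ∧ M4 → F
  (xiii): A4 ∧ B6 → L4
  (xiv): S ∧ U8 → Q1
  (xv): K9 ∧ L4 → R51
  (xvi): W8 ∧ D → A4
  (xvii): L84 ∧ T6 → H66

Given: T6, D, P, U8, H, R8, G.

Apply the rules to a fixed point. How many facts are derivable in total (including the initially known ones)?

Round 1 fires (iii), (iv), (v), (vii), (x), giving W8, F84, V7, B6, C8.
Round 2 fires (ii), (xvi), giving M4, A4.
Round 3 fires (xiii), giving L4.
Round 4 fires (xii), giving F.
Round 5 fires (vi), giving Q1.
Closure: {A4, B6, C8, D, F, F84, G, H, L4, M4, P, Q1, R8, T6, U8, V7, W8} — 17 facts.

17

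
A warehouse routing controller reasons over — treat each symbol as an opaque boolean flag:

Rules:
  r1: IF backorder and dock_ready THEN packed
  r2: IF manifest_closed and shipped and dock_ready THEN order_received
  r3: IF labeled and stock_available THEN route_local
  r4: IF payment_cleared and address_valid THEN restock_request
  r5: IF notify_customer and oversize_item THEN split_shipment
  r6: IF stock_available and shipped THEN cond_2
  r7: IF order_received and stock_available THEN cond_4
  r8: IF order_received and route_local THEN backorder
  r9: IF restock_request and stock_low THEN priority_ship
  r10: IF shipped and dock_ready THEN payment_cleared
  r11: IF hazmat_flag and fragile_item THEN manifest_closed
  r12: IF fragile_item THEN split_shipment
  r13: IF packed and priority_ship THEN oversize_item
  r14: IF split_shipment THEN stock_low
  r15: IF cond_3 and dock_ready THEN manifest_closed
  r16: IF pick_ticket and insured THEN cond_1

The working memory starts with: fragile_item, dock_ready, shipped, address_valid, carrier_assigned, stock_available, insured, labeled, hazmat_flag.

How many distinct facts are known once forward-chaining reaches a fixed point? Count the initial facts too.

22

[1] r3 [IF labeled and stock_available THEN route_local]; r6 [IF stock_available and shipped THEN cond_2]; r10 [IF shipped and dock_ready THEN payment_cleared]; r11 [IF hazmat_flag and fragile_item THEN manifest_closed]; r12 [IF fragile_item THEN split_shipment]. ⇒ new: route_local, cond_2, payment_cleared, manifest_closed, split_shipment.
[2] r2 [IF manifest_closed and shipped and dock_ready THEN order_received]; r4 [IF payment_cleared and address_valid THEN restock_request]; r14 [IF split_shipment THEN stock_low]. ⇒ new: order_received, restock_request, stock_low.
[3] r7 [IF order_received and stock_available THEN cond_4]; r8 [IF order_received and route_local THEN backorder]; r9 [IF restock_request and stock_low THEN priority_ship]. ⇒ new: cond_4, backorder, priority_ship.
[4] r1 [IF backorder and dock_ready THEN packed]. ⇒ new: packed.
[5] r13 [IF packed and priority_ship THEN oversize_item]. ⇒ new: oversize_item.
Closure: {address_valid, backorder, carrier_assigned, cond_2, cond_4, dock_ready, fragile_item, hazmat_flag, insured, labeled, manifest_closed, order_received, oversize_item, packed, payment_cleared, priority_ship, restock_request, route_local, shipped, split_shipment, stock_available, stock_low} — 22 facts.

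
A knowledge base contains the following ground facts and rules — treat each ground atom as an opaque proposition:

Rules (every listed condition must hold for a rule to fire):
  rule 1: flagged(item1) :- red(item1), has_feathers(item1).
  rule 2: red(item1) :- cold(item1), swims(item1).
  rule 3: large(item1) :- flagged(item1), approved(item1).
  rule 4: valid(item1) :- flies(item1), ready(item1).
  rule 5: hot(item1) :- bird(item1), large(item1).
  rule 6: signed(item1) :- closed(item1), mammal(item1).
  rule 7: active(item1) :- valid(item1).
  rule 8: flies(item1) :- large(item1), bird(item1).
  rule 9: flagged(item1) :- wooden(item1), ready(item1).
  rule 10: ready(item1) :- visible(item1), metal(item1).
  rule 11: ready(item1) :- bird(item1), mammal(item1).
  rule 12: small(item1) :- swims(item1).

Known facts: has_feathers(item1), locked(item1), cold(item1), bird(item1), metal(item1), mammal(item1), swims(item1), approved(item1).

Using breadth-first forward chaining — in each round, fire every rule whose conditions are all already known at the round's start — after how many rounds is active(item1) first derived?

6

Round 1: rule 2 [red(item1) :- cold(item1), swims(item1).]; rule 11 [ready(item1) :- bird(item1), mammal(item1).]; rule 12 [small(item1) :- swims(item1).]. New: red(item1), ready(item1), small(item1).
Round 2: rule 1 [flagged(item1) :- red(item1), has_feathers(item1).]. New: flagged(item1).
Round 3: rule 3 [large(item1) :- flagged(item1), approved(item1).]. New: large(item1).
Round 4: rule 5 [hot(item1) :- bird(item1), large(item1).]; rule 8 [flies(item1) :- large(item1), bird(item1).]. New: hot(item1), flies(item1).
Round 5: rule 4 [valid(item1) :- flies(item1), ready(item1).]. New: valid(item1).
Round 6: rule 7 [active(item1) :- valid(item1).]. New: active(item1).
active(item1) first appears in round 6.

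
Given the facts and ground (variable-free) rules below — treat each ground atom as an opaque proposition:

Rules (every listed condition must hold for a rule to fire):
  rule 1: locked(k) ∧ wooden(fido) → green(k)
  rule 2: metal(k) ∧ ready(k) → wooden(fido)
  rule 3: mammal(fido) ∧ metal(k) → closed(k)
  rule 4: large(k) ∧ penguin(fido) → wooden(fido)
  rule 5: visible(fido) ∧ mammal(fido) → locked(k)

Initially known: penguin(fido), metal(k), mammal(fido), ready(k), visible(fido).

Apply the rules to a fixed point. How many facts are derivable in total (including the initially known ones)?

9

Round 1: rule 2 [metal(k) ∧ ready(k) → wooden(fido)]; rule 3 [mammal(fido) ∧ metal(k) → closed(k)]; rule 5 [visible(fido) ∧ mammal(fido) → locked(k)]. New: wooden(fido), closed(k), locked(k).
Round 2: rule 1 [locked(k) ∧ wooden(fido) → green(k)]. New: green(k).
Closure: {closed(k), green(k), locked(k), mammal(fido), metal(k), penguin(fido), ready(k), visible(fido), wooden(fido)} — 9 facts.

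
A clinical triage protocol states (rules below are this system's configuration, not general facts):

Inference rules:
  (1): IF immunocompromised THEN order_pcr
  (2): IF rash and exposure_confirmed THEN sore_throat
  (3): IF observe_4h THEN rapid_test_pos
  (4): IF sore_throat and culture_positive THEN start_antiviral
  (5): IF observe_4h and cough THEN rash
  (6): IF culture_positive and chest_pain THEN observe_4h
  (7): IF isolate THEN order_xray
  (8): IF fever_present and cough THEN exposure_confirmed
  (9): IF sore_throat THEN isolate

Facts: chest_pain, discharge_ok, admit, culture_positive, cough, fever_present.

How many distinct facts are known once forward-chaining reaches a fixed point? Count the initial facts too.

14

[1] (6) [IF culture_positive and chest_pain THEN observe_4h]; (8) [IF fever_present and cough THEN exposure_confirmed]. ⇒ new: observe_4h, exposure_confirmed.
[2] (3) [IF observe_4h THEN rapid_test_pos]; (5) [IF observe_4h and cough THEN rash]. ⇒ new: rapid_test_pos, rash.
[3] (2) [IF rash and exposure_confirmed THEN sore_throat]. ⇒ new: sore_throat.
[4] (4) [IF sore_throat and culture_positive THEN start_antiviral]; (9) [IF sore_throat THEN isolate]. ⇒ new: start_antiviral, isolate.
[5] (7) [IF isolate THEN order_xray]. ⇒ new: order_xray.
Closure: {admit, chest_pain, cough, culture_positive, discharge_ok, exposure_confirmed, fever_present, isolate, observe_4h, order_xray, rapid_test_pos, rash, sore_throat, start_antiviral} — 14 facts.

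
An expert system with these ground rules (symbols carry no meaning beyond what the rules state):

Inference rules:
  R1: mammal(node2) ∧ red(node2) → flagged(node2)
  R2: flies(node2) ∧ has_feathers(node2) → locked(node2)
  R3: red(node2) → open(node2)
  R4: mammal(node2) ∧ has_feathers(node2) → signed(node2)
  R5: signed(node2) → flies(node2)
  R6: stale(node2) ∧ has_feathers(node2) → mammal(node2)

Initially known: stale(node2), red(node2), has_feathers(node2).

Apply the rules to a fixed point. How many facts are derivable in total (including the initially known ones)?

9

Round 1: R3 [red(node2) → open(node2)]; R6 [stale(node2) ∧ has_feathers(node2) → mammal(node2)]. Adds open(node2), mammal(node2).
Round 2: R1 [mammal(node2) ∧ red(node2) → flagged(node2)]; R4 [mammal(node2) ∧ has_feathers(node2) → signed(node2)]. Adds flagged(node2), signed(node2).
Round 3: R5 [signed(node2) → flies(node2)]. Adds flies(node2).
Round 4: R2 [flies(node2) ∧ has_feathers(node2) → locked(node2)]. Adds locked(node2).
Closure: {flagged(node2), flies(node2), has_feathers(node2), locked(node2), mammal(node2), open(node2), red(node2), signed(node2), stale(node2)} — 9 facts.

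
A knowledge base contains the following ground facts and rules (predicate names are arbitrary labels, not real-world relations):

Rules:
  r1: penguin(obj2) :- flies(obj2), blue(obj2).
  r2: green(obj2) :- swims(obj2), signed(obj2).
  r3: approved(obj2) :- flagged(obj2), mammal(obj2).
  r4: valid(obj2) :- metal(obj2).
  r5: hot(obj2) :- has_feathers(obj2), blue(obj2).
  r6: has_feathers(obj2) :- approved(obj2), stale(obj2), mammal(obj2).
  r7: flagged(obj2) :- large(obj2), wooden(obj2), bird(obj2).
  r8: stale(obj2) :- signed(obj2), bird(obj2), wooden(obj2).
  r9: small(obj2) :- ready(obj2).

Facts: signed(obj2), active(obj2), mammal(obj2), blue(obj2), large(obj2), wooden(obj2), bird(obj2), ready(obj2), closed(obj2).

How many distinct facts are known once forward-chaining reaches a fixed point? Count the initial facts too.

Round 1: r7 [flagged(obj2) :- large(obj2), wooden(obj2), bird(obj2).]; r8 [stale(obj2) :- signed(obj2), bird(obj2), wooden(obj2).]; r9 [small(obj2) :- ready(obj2).]. Adds flagged(obj2), stale(obj2), small(obj2).
Round 2: r3 [approved(obj2) :- flagged(obj2), mammal(obj2).]. Adds approved(obj2).
Round 3: r6 [has_feathers(obj2) :- approved(obj2), stale(obj2), mammal(obj2).]. Adds has_feathers(obj2).
Round 4: r5 [hot(obj2) :- has_feathers(obj2), blue(obj2).]. Adds hot(obj2).
Closure: {active(obj2), approved(obj2), bird(obj2), blue(obj2), closed(obj2), flagged(obj2), has_feathers(obj2), hot(obj2), large(obj2), mammal(obj2), ready(obj2), signed(obj2), small(obj2), stale(obj2), wooden(obj2)} — 15 facts.

15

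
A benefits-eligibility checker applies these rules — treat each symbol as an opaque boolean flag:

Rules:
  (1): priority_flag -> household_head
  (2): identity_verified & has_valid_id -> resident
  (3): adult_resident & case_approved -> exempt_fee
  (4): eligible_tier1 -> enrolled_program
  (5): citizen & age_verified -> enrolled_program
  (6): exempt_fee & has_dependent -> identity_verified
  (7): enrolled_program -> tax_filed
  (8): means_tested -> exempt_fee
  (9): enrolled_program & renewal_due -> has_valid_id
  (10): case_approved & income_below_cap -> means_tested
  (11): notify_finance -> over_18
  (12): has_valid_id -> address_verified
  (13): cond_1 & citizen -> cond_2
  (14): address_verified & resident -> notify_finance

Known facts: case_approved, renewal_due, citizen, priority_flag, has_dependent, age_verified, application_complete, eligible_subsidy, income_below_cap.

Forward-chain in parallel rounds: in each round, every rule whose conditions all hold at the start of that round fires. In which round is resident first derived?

4

[1] (1) [priority_flag -> household_head]; (5) [citizen & age_verified -> enrolled_program]; (10) [case_approved & income_below_cap -> means_tested]. ⇒ new: household_head, enrolled_program, means_tested.
[2] (7) [enrolled_program -> tax_filed]; (8) [means_tested -> exempt_fee]; (9) [enrolled_program & renewal_due -> has_valid_id]. ⇒ new: tax_filed, exempt_fee, has_valid_id.
[3] (6) [exempt_fee & has_dependent -> identity_verified]; (12) [has_valid_id -> address_verified]. ⇒ new: identity_verified, address_verified.
[4] (2) [identity_verified & has_valid_id -> resident]. ⇒ new: resident.
resident first appears in round 4.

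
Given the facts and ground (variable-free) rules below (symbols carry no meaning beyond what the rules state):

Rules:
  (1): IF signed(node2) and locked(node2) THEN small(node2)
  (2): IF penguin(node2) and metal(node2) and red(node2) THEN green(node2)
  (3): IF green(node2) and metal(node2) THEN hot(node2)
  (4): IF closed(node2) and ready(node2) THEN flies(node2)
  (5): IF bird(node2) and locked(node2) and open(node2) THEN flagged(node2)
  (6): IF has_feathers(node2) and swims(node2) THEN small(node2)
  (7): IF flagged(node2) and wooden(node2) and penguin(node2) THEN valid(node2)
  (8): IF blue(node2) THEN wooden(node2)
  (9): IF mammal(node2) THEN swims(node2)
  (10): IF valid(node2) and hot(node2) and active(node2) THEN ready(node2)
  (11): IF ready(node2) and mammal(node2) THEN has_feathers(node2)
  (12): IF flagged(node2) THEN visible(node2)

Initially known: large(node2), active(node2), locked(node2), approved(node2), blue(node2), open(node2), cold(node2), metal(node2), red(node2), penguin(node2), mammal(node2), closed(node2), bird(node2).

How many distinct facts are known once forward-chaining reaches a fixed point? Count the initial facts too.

Round 1 fires (2), (5), (8), (9), giving green(node2), flagged(node2), wooden(node2), swims(node2).
Round 2 fires (3), (7), (12), giving hot(node2), valid(node2), visible(node2).
Round 3 fires (10), giving ready(node2).
Round 4 fires (4), (11), giving flies(node2), has_feathers(node2).
Round 5 fires (6), giving small(node2).
Closure: {active(node2), approved(node2), bird(node2), blue(node2), closed(node2), cold(node2), flagged(node2), flies(node2), green(node2), has_feathers(node2), hot(node2), large(node2), locked(node2), mammal(node2), metal(node2), open(node2), penguin(node2), ready(node2), red(node2), small(node2), swims(node2), valid(node2), visible(node2), wooden(node2)} — 24 facts.

24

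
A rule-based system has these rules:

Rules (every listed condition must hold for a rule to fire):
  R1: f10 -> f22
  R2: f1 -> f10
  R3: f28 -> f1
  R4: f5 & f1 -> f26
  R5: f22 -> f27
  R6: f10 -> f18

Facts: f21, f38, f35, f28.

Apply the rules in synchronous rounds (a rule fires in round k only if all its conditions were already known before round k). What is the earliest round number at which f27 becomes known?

4

[1] R3 [f28 -> f1]. ⇒ new: f1.
[2] R2 [f1 -> f10]. ⇒ new: f10.
[3] R1 [f10 -> f22]; R6 [f10 -> f18]. ⇒ new: f22, f18.
[4] R5 [f22 -> f27]. ⇒ new: f27.
f27 first appears in round 4.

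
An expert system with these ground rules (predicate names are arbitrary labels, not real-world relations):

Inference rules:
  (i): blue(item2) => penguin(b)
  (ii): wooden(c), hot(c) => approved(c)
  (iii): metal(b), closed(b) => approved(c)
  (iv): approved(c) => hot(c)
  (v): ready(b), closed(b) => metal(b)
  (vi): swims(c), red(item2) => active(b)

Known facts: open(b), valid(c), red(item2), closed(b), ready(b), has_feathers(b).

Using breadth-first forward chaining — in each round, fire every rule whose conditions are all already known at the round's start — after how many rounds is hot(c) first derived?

Round 1 — (v), derive metal(b).
Round 2 — (iii), derive approved(c).
Round 3 — (iv), derive hot(c).
hot(c) first appears in round 3.

3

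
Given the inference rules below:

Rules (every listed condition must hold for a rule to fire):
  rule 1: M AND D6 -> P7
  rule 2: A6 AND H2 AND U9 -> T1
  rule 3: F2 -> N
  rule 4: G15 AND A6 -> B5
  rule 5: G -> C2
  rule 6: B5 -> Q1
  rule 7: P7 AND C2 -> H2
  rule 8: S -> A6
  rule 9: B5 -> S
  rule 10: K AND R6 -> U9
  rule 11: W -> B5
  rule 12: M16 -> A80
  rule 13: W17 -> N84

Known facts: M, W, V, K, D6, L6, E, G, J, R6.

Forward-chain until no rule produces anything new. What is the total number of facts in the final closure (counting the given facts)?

19

Round 1: rule 1 [M AND D6 -> P7]; rule 5 [G -> C2]; rule 10 [K AND R6 -> U9]; rule 11 [W -> B5]. New: P7, C2, U9, B5.
Round 2: rule 6 [B5 -> Q1]; rule 7 [P7 AND C2 -> H2]; rule 9 [B5 -> S]. New: Q1, H2, S.
Round 3: rule 8 [S -> A6]. New: A6.
Round 4: rule 2 [A6 AND H2 AND U9 -> T1]. New: T1.
Closure: {A6, B5, C2, D6, E, G, H2, J, K, L6, M, P7, Q1, R6, S, T1, U9, V, W} — 19 facts.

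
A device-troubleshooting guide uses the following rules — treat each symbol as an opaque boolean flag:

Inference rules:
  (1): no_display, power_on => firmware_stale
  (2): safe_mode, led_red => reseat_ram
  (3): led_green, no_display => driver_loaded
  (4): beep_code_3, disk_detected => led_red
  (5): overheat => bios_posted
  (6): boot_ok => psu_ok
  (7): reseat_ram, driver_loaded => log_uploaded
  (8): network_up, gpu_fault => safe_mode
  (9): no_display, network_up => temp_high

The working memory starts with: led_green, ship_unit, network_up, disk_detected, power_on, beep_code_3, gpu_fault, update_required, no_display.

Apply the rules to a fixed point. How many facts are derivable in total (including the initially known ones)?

16

Round 1 fires (1), (3), (4), (8), (9), giving firmware_stale, driver_loaded, led_red, safe_mode, temp_high.
Round 2 fires (2), giving reseat_ram.
Round 3 fires (7), giving log_uploaded.
Closure: {beep_code_3, disk_detected, driver_loaded, firmware_stale, gpu_fault, led_green, led_red, log_uploaded, network_up, no_display, power_on, reseat_ram, safe_mode, ship_unit, temp_high, update_required} — 16 facts.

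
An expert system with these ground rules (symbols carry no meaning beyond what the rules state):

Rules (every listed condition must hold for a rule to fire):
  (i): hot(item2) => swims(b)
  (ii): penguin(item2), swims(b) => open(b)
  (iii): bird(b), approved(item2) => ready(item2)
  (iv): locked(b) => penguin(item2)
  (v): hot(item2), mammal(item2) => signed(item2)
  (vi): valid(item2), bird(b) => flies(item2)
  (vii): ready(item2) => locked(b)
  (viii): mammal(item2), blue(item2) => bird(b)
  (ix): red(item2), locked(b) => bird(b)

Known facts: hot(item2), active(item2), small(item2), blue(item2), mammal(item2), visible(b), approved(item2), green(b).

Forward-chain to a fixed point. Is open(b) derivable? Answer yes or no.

Round 1: (i) [hot(item2) => swims(b)]; (v) [hot(item2), mammal(item2) => signed(item2)]; (viii) [mammal(item2), blue(item2) => bird(b)]. New: swims(b), signed(item2), bird(b).
Round 2: (iii) [bird(b), approved(item2) => ready(item2)]. New: ready(item2).
Round 3: (vii) [ready(item2) => locked(b)]. New: locked(b).
Round 4: (iv) [locked(b) => penguin(item2)]. New: penguin(item2).
Round 5: (ii) [penguin(item2), swims(b) => open(b)]. New: open(b).
open(b) appears in round 5, so it is derivable.

yes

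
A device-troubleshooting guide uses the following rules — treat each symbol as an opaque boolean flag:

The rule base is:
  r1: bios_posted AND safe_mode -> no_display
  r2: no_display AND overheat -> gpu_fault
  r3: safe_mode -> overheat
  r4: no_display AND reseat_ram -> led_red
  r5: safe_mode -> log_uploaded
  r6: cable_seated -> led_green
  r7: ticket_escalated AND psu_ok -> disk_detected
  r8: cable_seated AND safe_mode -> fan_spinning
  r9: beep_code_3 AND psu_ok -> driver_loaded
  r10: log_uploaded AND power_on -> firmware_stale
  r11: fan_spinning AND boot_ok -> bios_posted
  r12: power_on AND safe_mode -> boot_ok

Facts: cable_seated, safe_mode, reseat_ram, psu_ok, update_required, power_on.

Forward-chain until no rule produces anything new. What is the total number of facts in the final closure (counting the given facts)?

16

Round 1 fires r3, r5, r6, r8, r12, giving overheat, log_uploaded, led_green, fan_spinning, boot_ok.
Round 2 fires r10, r11, giving firmware_stale, bios_posted.
Round 3 fires r1, giving no_display.
Round 4 fires r2, r4, giving gpu_fault, led_red.
Closure: {bios_posted, boot_ok, cable_seated, fan_spinning, firmware_stale, gpu_fault, led_green, led_red, log_uploaded, no_display, overheat, power_on, psu_ok, reseat_ram, safe_mode, update_required} — 16 facts.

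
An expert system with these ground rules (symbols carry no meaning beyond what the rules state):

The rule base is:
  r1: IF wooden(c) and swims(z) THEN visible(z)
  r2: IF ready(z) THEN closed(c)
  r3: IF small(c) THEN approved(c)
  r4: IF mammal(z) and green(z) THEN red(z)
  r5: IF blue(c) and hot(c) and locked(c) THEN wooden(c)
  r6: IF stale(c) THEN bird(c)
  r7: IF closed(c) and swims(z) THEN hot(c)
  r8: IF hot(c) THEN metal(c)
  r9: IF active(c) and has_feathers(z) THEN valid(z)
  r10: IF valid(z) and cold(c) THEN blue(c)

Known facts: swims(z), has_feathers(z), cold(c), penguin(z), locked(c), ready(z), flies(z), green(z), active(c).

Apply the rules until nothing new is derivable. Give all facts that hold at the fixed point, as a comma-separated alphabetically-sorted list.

Round 1: r2 [IF ready(z) THEN closed(c)]; r9 [IF active(c) and has_feathers(z) THEN valid(z)]. New: closed(c), valid(z).
Round 2: r7 [IF closed(c) and swims(z) THEN hot(c)]; r10 [IF valid(z) and cold(c) THEN blue(c)]. New: hot(c), blue(c).
Round 3: r5 [IF blue(c) and hot(c) and locked(c) THEN wooden(c)]; r8 [IF hot(c) THEN metal(c)]. New: wooden(c), metal(c).
Round 4: r1 [IF wooden(c) and swims(z) THEN visible(z)]. New: visible(z).

active(c), blue(c), closed(c), cold(c), flies(z), green(z), has_feathers(z), hot(c), locked(c), metal(c), penguin(z), ready(z), swims(z), valid(z), visible(z), wooden(c)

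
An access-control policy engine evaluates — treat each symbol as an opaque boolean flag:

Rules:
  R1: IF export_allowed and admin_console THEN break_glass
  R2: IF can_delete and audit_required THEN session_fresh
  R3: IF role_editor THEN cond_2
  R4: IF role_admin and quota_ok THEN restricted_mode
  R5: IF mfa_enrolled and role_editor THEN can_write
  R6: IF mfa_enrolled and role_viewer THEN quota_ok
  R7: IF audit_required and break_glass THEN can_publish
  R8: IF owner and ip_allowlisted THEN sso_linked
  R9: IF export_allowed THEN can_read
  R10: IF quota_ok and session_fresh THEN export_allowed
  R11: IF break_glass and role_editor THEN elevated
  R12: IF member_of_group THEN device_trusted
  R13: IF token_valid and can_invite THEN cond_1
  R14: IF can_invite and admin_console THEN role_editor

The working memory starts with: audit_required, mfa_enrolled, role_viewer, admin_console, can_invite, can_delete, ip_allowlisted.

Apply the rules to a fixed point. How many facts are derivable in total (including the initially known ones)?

Round 1 fires R2, R6, R14, giving session_fresh, quota_ok, role_editor.
Round 2 fires R3, R5, R10, giving cond_2, can_write, export_allowed.
Round 3 fires R1, R9, giving break_glass, can_read.
Round 4 fires R7, R11, giving can_publish, elevated.
Closure: {admin_console, audit_required, break_glass, can_delete, can_invite, can_publish, can_read, can_write, cond_2, elevated, export_allowed, ip_allowlisted, mfa_enrolled, quota_ok, role_editor, role_viewer, session_fresh} — 17 facts.

17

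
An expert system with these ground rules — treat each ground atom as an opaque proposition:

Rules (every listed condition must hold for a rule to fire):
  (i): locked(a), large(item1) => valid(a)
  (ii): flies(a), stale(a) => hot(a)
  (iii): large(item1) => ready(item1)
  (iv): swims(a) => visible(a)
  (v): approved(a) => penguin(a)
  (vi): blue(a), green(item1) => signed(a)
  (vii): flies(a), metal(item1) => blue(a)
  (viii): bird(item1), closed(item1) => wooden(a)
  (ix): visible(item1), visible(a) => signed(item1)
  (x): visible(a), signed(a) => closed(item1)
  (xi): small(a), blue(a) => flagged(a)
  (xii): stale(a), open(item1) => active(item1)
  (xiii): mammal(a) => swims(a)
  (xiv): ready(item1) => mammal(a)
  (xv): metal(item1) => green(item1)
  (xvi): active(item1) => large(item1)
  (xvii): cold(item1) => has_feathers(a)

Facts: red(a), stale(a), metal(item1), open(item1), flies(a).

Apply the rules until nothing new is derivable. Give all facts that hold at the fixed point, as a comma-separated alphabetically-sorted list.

[1] (ii) [flies(a), stale(a) => hot(a)]; (vii) [flies(a), metal(item1) => blue(a)]; (xii) [stale(a), open(item1) => active(item1)]; (xv) [metal(item1) => green(item1)]. ⇒ new: hot(a), blue(a), active(item1), green(item1).
[2] (vi) [blue(a), green(item1) => signed(a)]; (xvi) [active(item1) => large(item1)]. ⇒ new: signed(a), large(item1).
[3] (iii) [large(item1) => ready(item1)]. ⇒ new: ready(item1).
[4] (xiv) [ready(item1) => mammal(a)]. ⇒ new: mammal(a).
[5] (xiii) [mammal(a) => swims(a)]. ⇒ new: swims(a).
[6] (iv) [swims(a) => visible(a)]. ⇒ new: visible(a).
[7] (x) [visible(a), signed(a) => closed(item1)]. ⇒ new: closed(item1).

active(item1), blue(a), closed(item1), flies(a), green(item1), hot(a), large(item1), mammal(a), metal(item1), open(item1), ready(item1), red(a), signed(a), stale(a), swims(a), visible(a)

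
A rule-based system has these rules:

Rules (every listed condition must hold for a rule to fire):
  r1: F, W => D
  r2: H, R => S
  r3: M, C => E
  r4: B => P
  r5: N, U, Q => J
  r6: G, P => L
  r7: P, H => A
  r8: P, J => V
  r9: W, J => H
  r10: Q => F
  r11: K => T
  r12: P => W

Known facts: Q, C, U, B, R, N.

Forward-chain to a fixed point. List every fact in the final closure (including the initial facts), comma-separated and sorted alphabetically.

A, B, C, D, F, H, J, N, P, Q, R, S, U, V, W

Round 1: r4 [B => P]; r5 [N, U, Q => J]; r10 [Q => F]. Adds P, J, F.
Round 2: r8 [P, J => V]; r12 [P => W]. Adds V, W.
Round 3: r1 [F, W => D]; r9 [W, J => H]. Adds D, H.
Round 4: r2 [H, R => S]; r7 [P, H => A]. Adds S, A.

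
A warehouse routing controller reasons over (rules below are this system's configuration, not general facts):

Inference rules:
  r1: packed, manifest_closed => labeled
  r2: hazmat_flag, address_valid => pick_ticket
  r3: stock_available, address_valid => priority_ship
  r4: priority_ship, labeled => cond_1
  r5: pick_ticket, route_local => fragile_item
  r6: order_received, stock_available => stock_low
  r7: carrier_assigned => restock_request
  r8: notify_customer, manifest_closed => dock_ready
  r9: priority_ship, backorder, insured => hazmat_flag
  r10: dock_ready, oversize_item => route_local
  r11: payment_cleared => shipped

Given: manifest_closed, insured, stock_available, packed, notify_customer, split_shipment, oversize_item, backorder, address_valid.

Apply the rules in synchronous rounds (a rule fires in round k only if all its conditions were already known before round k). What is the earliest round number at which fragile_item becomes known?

Round 1 fires r1, r3, r8, giving labeled, priority_ship, dock_ready.
Round 2 fires r4, r9, r10, giving cond_1, hazmat_flag, route_local.
Round 3 fires r2, giving pick_ticket.
Round 4 fires r5, giving fragile_item.
fragile_item first appears in round 4.

4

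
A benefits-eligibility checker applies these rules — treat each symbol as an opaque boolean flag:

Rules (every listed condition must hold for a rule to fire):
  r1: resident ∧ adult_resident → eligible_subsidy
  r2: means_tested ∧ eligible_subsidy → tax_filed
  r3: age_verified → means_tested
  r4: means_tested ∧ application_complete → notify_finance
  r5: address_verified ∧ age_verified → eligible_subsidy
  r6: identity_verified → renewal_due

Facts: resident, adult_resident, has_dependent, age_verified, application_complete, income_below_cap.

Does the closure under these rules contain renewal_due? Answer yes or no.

no

Round 1 fires r1, r3, giving eligible_subsidy, means_tested.
Round 2 fires r2, r4, giving tax_filed, notify_finance.
Fixed point reached. renewal_due is concluded only by r6; r6 needs identity_verified (never derived).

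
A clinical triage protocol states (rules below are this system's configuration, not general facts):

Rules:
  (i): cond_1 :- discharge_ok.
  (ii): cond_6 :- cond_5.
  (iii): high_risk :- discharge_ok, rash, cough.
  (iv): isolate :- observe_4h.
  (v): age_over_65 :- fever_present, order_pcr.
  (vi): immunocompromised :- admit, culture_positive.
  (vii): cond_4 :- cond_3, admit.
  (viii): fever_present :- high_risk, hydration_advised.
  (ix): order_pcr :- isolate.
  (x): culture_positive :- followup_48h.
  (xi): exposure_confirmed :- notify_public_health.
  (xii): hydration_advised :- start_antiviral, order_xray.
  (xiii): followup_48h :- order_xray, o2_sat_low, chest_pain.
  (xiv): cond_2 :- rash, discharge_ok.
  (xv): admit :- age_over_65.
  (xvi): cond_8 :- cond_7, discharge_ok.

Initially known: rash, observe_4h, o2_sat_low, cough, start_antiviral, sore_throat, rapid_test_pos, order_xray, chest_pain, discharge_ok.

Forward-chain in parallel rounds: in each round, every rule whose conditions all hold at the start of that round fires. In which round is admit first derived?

4

[1] (i) [cond_1 :- discharge_ok.]; (iii) [high_risk :- discharge_ok, rash, cough.]; (iv) [isolate :- observe_4h.]; (xii) [hydration_advised :- start_antiviral, order_xray.]; (xiii) [followup_48h :- order_xray, o2_sat_low, chest_pain.]; (xiv) [cond_2 :- rash, discharge_ok.]. ⇒ new: cond_1, high_risk, isolate, hydration_advised, followup_48h, cond_2.
[2] (viii) [fever_present :- high_risk, hydration_advised.]; (ix) [order_pcr :- isolate.]; (x) [culture_positive :- followup_48h.]. ⇒ new: fever_present, order_pcr, culture_positive.
[3] (v) [age_over_65 :- fever_present, order_pcr.]. ⇒ new: age_over_65.
[4] (xv) [admit :- age_over_65.]. ⇒ new: admit.
admit first appears in round 4.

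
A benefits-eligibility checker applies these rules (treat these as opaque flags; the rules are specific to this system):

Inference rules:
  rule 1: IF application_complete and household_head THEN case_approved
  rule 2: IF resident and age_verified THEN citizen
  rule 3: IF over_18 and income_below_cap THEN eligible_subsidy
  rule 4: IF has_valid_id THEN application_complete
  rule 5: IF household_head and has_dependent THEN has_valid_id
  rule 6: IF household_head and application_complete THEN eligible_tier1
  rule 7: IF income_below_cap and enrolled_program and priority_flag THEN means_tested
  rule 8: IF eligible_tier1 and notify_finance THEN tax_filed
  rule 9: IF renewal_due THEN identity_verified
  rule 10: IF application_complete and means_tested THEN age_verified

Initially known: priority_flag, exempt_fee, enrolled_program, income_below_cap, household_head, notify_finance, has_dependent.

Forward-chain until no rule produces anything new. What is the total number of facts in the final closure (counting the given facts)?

14

Round 1: rule 5 [IF household_head and has_dependent THEN has_valid_id]; rule 7 [IF income_below_cap and enrolled_program and priority_flag THEN means_tested]. Adds has_valid_id, means_tested.
Round 2: rule 4 [IF has_valid_id THEN application_complete]. Adds application_complete.
Round 3: rule 1 [IF application_complete and household_head THEN case_approved]; rule 6 [IF household_head and application_complete THEN eligible_tier1]; rule 10 [IF application_complete and means_tested THEN age_verified]. Adds case_approved, eligible_tier1, age_verified.
Round 4: rule 8 [IF eligible_tier1 and notify_finance THEN tax_filed]. Adds tax_filed.
Closure: {age_verified, application_complete, case_approved, eligible_tier1, enrolled_program, exempt_fee, has_dependent, has_valid_id, household_head, income_below_cap, means_tested, notify_finance, priority_flag, tax_filed} — 14 facts.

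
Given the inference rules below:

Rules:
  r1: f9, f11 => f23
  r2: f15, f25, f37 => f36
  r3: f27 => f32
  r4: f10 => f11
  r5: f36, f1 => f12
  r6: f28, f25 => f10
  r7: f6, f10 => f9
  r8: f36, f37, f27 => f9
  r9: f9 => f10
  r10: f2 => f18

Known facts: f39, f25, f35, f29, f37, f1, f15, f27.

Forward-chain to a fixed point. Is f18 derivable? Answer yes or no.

[1] r2 [f15, f25, f37 => f36]; r3 [f27 => f32]. ⇒ new: f36, f32.
[2] r5 [f36, f1 => f12]; r8 [f36, f37, f27 => f9]. ⇒ new: f12, f9.
[3] r9 [f9 => f10]. ⇒ new: f10.
[4] r4 [f10 => f11]. ⇒ new: f11.
[5] r1 [f9, f11 => f23]. ⇒ new: f23.
Fixed point reached. f18 is concluded only by r10; r10 needs f2 (never derived).

no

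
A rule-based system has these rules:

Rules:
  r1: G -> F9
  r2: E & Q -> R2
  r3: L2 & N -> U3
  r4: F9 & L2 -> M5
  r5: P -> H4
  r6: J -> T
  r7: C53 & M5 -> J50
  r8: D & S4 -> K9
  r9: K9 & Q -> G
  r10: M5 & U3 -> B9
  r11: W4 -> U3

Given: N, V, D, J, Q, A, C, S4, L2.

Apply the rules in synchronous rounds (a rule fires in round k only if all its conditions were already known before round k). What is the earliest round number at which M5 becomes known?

4

Round 1: r3 [L2 & N -> U3]; r6 [J -> T]; r8 [D & S4 -> K9]. New: U3, T, K9.
Round 2: r9 [K9 & Q -> G]. New: G.
Round 3: r1 [G -> F9]. New: F9.
Round 4: r4 [F9 & L2 -> M5]. New: M5.
M5 first appears in round 4.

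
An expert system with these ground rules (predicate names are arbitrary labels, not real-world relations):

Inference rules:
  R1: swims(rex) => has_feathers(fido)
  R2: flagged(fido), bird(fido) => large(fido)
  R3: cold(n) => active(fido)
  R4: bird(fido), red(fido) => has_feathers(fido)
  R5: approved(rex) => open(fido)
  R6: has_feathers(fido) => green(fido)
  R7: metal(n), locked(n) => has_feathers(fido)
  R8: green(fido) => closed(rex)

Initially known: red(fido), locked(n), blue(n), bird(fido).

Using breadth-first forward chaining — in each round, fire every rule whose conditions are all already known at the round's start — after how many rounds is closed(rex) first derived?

3

Round 1: R4 [bird(fido), red(fido) => has_feathers(fido)]. Adds has_feathers(fido).
Round 2: R6 [has_feathers(fido) => green(fido)]. Adds green(fido).
Round 3: R8 [green(fido) => closed(rex)]. Adds closed(rex).
closed(rex) first appears in round 3.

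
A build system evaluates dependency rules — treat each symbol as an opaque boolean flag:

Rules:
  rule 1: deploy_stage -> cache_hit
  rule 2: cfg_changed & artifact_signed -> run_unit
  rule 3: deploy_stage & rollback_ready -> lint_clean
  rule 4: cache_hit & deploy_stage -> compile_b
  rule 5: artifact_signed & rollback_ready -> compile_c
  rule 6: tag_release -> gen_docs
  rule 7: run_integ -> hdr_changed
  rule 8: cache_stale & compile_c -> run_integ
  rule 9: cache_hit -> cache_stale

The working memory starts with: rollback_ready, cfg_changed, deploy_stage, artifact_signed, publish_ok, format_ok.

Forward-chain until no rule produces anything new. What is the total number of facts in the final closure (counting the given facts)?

Round 1 fires rule 1, rule 2, rule 3, rule 5, giving cache_hit, run_unit, lint_clean, compile_c.
Round 2 fires rule 4, rule 9, giving compile_b, cache_stale.
Round 3 fires rule 8, giving run_integ.
Round 4 fires rule 7, giving hdr_changed.
Closure: {artifact_signed, cache_hit, cache_stale, cfg_changed, compile_b, compile_c, deploy_stage, format_ok, hdr_changed, lint_clean, publish_ok, rollback_ready, run_integ, run_unit} — 14 facts.

14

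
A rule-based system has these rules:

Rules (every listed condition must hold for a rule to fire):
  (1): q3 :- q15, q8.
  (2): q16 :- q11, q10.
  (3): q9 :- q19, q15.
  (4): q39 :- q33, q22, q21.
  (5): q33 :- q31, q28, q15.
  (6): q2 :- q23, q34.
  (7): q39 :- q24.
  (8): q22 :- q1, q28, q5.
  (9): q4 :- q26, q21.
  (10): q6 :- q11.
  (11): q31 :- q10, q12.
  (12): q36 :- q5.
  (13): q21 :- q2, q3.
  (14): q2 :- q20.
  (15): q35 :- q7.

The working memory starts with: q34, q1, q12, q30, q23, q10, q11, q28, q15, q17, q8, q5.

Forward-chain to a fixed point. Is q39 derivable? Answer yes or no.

Round 1 fires (1), (2), (6), (8), (10), (11), (12), giving q3, q16, q2, q22, q6, q31, q36.
Round 2 fires (5), (13), giving q33, q21.
Round 3 fires (4), giving q39.
q39 appears in round 3, so it is derivable.

yes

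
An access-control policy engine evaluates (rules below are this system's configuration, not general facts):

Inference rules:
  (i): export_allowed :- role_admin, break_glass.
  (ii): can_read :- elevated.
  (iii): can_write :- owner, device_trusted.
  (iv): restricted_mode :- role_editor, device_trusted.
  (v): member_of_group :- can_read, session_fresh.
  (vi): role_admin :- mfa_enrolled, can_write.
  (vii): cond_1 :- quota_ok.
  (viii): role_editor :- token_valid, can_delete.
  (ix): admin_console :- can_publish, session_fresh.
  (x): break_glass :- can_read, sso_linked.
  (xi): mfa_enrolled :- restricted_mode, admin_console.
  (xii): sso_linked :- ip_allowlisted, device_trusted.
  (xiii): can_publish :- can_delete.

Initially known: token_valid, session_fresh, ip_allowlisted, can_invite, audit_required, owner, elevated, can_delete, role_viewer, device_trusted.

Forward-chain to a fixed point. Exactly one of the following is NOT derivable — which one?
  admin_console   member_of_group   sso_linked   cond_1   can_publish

Round 1 — (ii), (iii), (viii), (xii), (xiii), derive can_read, can_write, role_editor, sso_linked, can_publish.
Round 2 — (iv), (v), (ix), (x), derive restricted_mode, member_of_group, admin_console, break_glass.
Round 3 — (xi), derive mfa_enrolled.
Round 4 — (vi), derive role_admin.
Round 5 — (i), derive export_allowed.
Derived: member_of_group (round 2), can_publish (round 1), admin_console (round 2), sso_linked (round 1). cond_1 never appears in any round.

cond_1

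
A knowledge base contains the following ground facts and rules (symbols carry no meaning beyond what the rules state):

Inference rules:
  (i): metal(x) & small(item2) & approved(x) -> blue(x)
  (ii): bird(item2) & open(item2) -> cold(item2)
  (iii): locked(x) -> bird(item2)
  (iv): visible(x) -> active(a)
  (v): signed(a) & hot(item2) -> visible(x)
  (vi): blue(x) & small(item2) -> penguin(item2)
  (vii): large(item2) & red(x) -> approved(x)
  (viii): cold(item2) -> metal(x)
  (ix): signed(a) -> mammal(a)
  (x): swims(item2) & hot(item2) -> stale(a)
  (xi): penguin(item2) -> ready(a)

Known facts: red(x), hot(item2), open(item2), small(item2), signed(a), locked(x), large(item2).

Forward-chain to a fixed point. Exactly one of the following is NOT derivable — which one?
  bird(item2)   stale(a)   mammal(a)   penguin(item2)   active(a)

stale(a)

Round 1: (iii) [locked(x) -> bird(item2)]; (v) [signed(a) & hot(item2) -> visible(x)]; (vii) [large(item2) & red(x) -> approved(x)]; (ix) [signed(a) -> mammal(a)]. New: bird(item2), visible(x), approved(x), mammal(a).
Round 2: (ii) [bird(item2) & open(item2) -> cold(item2)]; (iv) [visible(x) -> active(a)]. New: cold(item2), active(a).
Round 3: (viii) [cold(item2) -> metal(x)]. New: metal(x).
Round 4: (i) [metal(x) & small(item2) & approved(x) -> blue(x)]. New: blue(x).
Round 5: (vi) [blue(x) & small(item2) -> penguin(item2)]. New: penguin(item2).
Round 6: (xi) [penguin(item2) -> ready(a)]. New: ready(a).
Derived: penguin(item2) (round 5), bird(item2) (round 1), mammal(a) (round 1), active(a) (round 2). stale(a) never appears in any round.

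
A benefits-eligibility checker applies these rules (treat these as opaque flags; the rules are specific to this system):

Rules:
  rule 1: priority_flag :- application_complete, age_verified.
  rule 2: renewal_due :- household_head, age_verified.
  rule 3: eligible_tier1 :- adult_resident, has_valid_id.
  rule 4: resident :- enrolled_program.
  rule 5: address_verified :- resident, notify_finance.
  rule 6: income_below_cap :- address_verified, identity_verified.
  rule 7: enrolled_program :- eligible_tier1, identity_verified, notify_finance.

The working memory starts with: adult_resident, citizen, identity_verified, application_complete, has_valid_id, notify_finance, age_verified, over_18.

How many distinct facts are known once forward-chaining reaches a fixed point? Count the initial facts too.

14

Round 1: rule 1 [priority_flag :- application_complete, age_verified.]; rule 3 [eligible_tier1 :- adult_resident, has_valid_id.]. Adds priority_flag, eligible_tier1.
Round 2: rule 7 [enrolled_program :- eligible_tier1, identity_verified, notify_finance.]. Adds enrolled_program.
Round 3: rule 4 [resident :- enrolled_program.]. Adds resident.
Round 4: rule 5 [address_verified :- resident, notify_finance.]. Adds address_verified.
Round 5: rule 6 [income_below_cap :- address_verified, identity_verified.]. Adds income_below_cap.
Closure: {address_verified, adult_resident, age_verified, application_complete, citizen, eligible_tier1, enrolled_program, has_valid_id, identity_verified, income_below_cap, notify_finance, over_18, priority_flag, resident} — 14 facts.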